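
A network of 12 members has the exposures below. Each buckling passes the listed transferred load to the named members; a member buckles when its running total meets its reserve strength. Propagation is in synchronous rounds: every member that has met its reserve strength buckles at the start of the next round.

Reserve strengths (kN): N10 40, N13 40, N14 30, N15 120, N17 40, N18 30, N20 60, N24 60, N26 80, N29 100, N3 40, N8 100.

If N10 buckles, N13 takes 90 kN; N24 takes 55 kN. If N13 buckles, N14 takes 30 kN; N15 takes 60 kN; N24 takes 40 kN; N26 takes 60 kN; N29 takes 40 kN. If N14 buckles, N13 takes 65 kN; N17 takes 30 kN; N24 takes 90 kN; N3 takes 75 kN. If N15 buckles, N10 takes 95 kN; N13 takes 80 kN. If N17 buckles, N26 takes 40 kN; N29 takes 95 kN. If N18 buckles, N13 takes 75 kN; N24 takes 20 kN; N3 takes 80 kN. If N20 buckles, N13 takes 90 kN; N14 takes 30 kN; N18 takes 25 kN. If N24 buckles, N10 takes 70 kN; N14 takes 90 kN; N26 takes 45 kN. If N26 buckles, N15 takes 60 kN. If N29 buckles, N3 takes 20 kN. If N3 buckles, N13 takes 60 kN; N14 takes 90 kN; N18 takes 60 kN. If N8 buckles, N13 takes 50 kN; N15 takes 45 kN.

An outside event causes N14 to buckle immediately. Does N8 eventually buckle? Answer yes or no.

Round 1 — N14 buckles (initial).
  N13: +65 → 65 ≥ 40
  N17: +30 → 30 < 40
  N24: +90 → 90 ≥ 60
  N3: +75 → 75 ≥ 40
Round 2 — N13, N24, N3 buckle.
  N10: +70 → 70 ≥ 40
  N15: +60 → 60 < 120
  N18: +60 → 60 ≥ 30
  N26: +60+45 → 105 ≥ 80
  N29: +40 → 40 < 100
Round 3 — N10, N18, N26 buckle.
  N15: +60 → 120 ≥ 120
Round 4 — N15 buckles.
No further bucklings.

no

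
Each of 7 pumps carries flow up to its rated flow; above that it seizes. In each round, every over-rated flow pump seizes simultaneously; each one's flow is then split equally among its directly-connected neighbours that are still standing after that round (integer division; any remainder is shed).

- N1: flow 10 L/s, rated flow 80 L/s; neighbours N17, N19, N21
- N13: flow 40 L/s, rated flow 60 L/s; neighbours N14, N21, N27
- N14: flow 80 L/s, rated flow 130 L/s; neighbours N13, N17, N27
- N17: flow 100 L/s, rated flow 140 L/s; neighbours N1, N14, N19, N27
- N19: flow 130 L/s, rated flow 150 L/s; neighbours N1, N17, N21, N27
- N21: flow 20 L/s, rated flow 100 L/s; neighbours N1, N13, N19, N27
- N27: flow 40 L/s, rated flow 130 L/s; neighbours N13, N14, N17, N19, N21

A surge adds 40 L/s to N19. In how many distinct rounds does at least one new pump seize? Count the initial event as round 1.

Round 1 — N19 at 170 > 150. N19 seizes.
  N19 sheds 170 L/s to N1, N17, N21, N27: 42 each (2 lost).
    N1: 10+42 = 52 ≤ 80
    N17: 100+42 = 142 > 140
    N21: 20+42 = 62 ≤ 100
    N27: 40+42 = 82 ≤ 130
Round 2 — N17 seizes.
  N17 sheds 142 L/s to N1, N14, N27: 47 each (1 lost).
    N1: 52+47 = 99 > 80
    N14: 80+47 = 127 ≤ 130
    N27: 82+47 = 129 ≤ 130
Round 3 — N1 seizes.
  N1 sheds 99 L/s to N21: 99 each.
    N21: 62+99 = 161 > 100
Round 4 — N21 seizes.
  N21 sheds 161 L/s to N13, N27: 80 each (1 lost).
    N13: 40+80 = 120 > 60
    N27: 129+80 = 209 > 130
Round 5 — N13, N27 seize.
  N13 sheds 120 L/s to N14: 120 each.
    N14: 127+120 = 247 > 130
  N27 sheds 209 L/s to N14: 209 each.
    N14: 247+209 = 456 > 130
Round 6 — N14 seizes.
  N14 sheds 456 L/s: no online neighbours, lost.
No further seizures.

6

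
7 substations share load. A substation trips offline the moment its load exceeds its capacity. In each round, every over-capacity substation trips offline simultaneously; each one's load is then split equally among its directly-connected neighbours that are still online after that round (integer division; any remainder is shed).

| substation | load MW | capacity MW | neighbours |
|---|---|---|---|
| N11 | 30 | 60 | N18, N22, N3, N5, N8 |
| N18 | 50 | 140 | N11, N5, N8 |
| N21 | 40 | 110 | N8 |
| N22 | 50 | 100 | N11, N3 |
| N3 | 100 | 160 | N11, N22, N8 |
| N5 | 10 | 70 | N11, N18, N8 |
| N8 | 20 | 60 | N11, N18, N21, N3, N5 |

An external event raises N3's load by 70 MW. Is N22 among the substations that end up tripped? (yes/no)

Round 1 — N3 at 170 > 160. N3 trips offline.
  N3 sheds 170 MW to N11, N22, N8: 56 each (2 lost).
    N11: 30+56 = 86 > 60
    N22: 50+56 = 106 > 100
    N8: 20+56 = 76 > 60
Round 2 — N11, N22, N8 trip offline.
  N11 sheds 86 MW to N18, N5: 43 each.
    N18: 50+43 = 93 ≤ 140
    N5: 10+43 = 53 ≤ 70
  N22 sheds 106 MW: no online neighbours, lost.
  N8 sheds 76 MW to N18, N21, N5: 25 each (1 lost).
    N18: 93+25 = 118 ≤ 140
    N21: 40+25 = 65 ≤ 110
    N5: 53+25 = 78 > 70
Round 3 — N5 trips offline.
  N5 sheds 78 MW to N18: 78 each.
    N18: 118+78 = 196 > 140
Round 4 — N18 trips offline.
  N18 sheds 196 MW: no online neighbours, lost.
No further trips.

yes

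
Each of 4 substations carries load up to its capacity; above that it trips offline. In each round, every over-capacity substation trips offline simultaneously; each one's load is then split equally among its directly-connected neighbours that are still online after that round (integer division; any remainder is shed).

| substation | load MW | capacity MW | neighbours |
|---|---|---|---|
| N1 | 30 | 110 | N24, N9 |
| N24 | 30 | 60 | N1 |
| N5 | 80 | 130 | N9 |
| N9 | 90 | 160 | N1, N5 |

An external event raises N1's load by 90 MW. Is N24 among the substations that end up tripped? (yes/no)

yes

Round 1 — N1 at 120 > 110. N1 trips offline.
  N1 sheds 120 MW to N24, N9: 60 each.
    N24: 30+60 = 90 > 60
    N9: 90+60 = 150 ≤ 160
Round 2 — N24 trips offline.
  N24 sheds 90 MW: no online neighbours, lost.
No further trips.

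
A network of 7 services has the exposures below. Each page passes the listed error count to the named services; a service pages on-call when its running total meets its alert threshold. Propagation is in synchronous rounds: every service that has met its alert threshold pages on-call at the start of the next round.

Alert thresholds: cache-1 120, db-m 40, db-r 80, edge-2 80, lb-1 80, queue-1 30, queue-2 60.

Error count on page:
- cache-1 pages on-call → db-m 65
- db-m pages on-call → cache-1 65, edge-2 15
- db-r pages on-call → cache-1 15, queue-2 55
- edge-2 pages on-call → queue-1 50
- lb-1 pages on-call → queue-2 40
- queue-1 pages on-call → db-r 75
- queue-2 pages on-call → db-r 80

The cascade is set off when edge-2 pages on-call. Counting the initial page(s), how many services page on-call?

2

Round 1 — edge-2 pages on-call (initial).
  queue-1: +50 → 50 ≥ 30
Round 2 — queue-1 pages on-call.
  db-r: +75 → 75 < 80
No further pages.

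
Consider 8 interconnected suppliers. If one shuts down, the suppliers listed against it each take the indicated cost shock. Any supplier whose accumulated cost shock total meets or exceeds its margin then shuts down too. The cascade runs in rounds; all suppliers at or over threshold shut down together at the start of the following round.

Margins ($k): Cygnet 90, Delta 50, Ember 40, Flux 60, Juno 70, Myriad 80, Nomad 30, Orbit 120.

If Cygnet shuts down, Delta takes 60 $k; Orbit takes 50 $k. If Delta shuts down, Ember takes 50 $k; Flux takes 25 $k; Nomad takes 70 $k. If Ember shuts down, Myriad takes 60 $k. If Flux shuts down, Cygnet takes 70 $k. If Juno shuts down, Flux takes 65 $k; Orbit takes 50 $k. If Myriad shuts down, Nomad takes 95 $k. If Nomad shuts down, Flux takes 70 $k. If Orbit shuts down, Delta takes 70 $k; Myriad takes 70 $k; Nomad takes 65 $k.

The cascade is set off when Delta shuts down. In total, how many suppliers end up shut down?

Round 1 — Delta shuts down (initial).
  Ember: +50 → 50 ≥ 40
  Flux: +25 → 25 < 60
  Nomad: +70 → 70 ≥ 30
Round 2 — Ember, Nomad shut down.
  Flux: +70 → 95 ≥ 60
  Myriad: +60 → 60 < 80
Round 3 — Flux shuts down.
  Cygnet: +70 → 70 < 90
No further shutdowns.

4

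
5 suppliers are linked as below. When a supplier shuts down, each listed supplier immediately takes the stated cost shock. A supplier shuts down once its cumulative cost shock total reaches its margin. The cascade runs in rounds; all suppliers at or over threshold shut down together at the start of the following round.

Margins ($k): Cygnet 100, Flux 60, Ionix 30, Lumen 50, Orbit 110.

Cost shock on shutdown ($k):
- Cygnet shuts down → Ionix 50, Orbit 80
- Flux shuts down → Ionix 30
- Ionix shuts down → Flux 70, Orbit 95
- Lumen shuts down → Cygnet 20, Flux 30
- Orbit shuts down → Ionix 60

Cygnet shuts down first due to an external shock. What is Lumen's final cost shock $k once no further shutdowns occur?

Round 1 — Cygnet shuts down (initial).
  Ionix: +50 → 50 ≥ 30
  Orbit: +80 → 80 < 110
Round 2 — Ionix shuts down.
  Flux: +70 → 70 ≥ 60
  Orbit: +95 → 175 ≥ 110
Round 3 — Flux, Orbit shut down.
No further shutdowns.

0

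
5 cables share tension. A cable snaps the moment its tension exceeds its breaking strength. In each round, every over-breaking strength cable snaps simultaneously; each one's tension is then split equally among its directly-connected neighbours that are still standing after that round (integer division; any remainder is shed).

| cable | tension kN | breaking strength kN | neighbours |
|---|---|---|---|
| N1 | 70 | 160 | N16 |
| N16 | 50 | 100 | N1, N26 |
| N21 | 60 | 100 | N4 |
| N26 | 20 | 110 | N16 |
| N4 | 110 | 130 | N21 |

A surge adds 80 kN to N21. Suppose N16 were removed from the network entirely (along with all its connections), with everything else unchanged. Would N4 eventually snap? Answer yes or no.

With N16 removed:
Round 1 — N21 at 140 > 100. N21 snaps.
  N21 sheds 140 kN to N4: 140 each.
    N4: 110+140 = 250 > 130
Round 2 — N4 snaps.
  N4 sheds 250 kN: no online neighbours, lost.
No further breaks.

yes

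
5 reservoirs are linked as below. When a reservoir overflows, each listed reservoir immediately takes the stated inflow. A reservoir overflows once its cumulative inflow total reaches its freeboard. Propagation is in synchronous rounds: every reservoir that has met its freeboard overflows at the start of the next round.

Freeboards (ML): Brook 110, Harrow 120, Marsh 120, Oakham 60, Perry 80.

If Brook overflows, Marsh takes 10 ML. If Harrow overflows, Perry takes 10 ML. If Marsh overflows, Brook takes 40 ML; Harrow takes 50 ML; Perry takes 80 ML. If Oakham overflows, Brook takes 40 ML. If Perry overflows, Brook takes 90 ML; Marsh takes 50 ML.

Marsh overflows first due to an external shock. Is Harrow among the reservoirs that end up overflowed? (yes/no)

Round 1 — Marsh overflows (initial).
  Brook: +40 → 40 < 110
  Harrow: +50 → 50 < 120
  Perry: +80 → 80 ≥ 80
Round 2 — Perry overflows.
  Brook: +90 → 130 ≥ 110
Round 3 — Brook overflows.
No further overflows.

no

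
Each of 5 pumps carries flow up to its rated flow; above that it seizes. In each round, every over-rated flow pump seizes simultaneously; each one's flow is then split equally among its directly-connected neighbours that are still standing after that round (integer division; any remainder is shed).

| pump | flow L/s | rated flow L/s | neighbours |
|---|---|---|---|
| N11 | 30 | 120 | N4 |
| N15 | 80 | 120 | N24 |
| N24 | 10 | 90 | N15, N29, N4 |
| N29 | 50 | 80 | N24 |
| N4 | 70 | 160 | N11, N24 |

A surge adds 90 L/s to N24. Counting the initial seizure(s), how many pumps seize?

Round 1 — N24 at 100 > 90. N24 seizes.
  N24 sheds 100 L/s to N15, N29, N4: 33 each (1 lost).
    N15: 80+33 = 113 ≤ 120
    N29: 50+33 = 83 > 80
    N4: 70+33 = 103 ≤ 160
Round 2 — N29 seizes.
  N29 sheds 83 L/s: no online neighbours, lost.
No further seizures.

2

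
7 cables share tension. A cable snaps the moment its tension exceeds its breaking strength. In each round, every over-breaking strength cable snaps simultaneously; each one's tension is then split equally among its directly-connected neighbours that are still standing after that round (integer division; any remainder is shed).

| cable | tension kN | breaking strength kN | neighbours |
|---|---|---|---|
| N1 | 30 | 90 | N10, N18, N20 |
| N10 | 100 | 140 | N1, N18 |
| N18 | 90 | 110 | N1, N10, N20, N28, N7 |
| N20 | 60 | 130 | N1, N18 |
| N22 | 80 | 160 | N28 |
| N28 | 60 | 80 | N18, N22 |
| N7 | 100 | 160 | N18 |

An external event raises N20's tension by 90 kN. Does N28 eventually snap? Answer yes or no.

yes

Round 1 — N20 at 150 > 130. N20 snaps.
  N20 sheds 150 kN to N1, N18: 75 each.
    N1: 30+75 = 105 > 90
    N18: 90+75 = 165 > 110
Round 2 — N1, N18 snap.
  N1 sheds 105 kN to N10: 105 each.
    N10: 100+105 = 205 > 140
  N18 sheds 165 kN to N10, N28, N7: 55 each.
    N10: 205+55 = 260 > 140
    N28: 60+55 = 115 > 80
    N7: 100+55 = 155 ≤ 160
Round 3 — N10, N28 snap.
  N10 sheds 260 kN: no online neighbours, lost.
  N28 sheds 115 kN to N22: 115 each.
    N22: 80+115 = 195 > 160
Round 4 — N22 snaps.
  N22 sheds 195 kN: no online neighbours, lost.
No further breaks.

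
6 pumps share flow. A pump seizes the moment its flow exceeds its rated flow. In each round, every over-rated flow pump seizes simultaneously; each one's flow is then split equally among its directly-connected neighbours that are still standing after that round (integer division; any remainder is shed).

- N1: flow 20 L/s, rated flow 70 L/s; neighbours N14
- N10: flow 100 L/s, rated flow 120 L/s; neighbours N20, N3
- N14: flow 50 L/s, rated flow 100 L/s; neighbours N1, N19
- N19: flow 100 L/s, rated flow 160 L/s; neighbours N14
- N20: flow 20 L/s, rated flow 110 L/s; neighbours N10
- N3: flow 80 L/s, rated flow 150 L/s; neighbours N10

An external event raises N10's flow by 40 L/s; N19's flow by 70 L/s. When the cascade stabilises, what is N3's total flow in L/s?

Round 1 — N10 at 140 > 120; N19 at 170 > 160. N10, N19 seize.
  N10 sheds 140 L/s to N20, N3: 70 each.
    N20: 20+70 = 90 ≤ 110
    N3: 80+70 = 150 ≤ 150
  N19 sheds 170 L/s to N14: 170 each.
    N14: 50+170 = 220 > 100
Round 2 — N14 seizes.
  N14 sheds 220 L/s to N1: 220 each.
    N1: 20+220 = 240 > 70
Round 3 — N1 seizes.
  N1 sheds 240 L/s: no online neighbours, lost.
No further seizures.

150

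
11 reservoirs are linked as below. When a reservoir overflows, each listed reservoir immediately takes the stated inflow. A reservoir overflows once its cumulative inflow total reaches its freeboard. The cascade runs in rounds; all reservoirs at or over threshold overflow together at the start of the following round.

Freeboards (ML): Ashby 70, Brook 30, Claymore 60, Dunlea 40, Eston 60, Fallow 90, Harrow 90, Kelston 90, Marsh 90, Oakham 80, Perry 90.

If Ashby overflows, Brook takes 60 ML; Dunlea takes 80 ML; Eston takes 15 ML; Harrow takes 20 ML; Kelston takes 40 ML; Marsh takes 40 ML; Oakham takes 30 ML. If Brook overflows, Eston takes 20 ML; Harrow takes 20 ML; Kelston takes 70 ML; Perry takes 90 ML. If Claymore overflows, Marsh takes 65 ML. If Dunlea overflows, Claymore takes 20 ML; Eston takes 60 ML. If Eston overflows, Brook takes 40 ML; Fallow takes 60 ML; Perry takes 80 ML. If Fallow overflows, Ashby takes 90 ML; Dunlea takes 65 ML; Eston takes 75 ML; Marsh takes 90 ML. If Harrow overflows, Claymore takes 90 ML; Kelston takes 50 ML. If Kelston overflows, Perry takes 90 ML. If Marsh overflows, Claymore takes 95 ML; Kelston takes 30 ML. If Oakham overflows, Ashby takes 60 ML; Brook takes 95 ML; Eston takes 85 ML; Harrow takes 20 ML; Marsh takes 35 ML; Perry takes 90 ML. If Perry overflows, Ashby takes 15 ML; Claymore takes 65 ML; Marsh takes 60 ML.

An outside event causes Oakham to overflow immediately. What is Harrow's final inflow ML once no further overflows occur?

60

Round 1 — Oakham overflows (initial).
  Ashby: +60 → 60 < 70
  Brook: +95 → 95 ≥ 30
  Eston: +85 → 85 ≥ 60
  Harrow: +20 → 20 < 90
  Marsh: +35 → 35 < 90
  Perry: +90 → 90 ≥ 90
Round 2 — Brook, Eston, Perry overflow.
  Ashby: +15 → 75 ≥ 70
  Claymore: +65 → 65 ≥ 60
  Fallow: +60 → 60 < 90
  Harrow: +20 → 40 < 90
  Kelston: +70 → 70 < 90
  Marsh: +60 → 95 ≥ 90
Round 3 — Ashby, Claymore, Marsh overflow.
  Dunlea: +80 → 80 ≥ 40
  Harrow: +20 → 60 < 90
  Kelston: +40+30 → 140 ≥ 90
Round 4 — Dunlea, Kelston overflow.
No further overflows.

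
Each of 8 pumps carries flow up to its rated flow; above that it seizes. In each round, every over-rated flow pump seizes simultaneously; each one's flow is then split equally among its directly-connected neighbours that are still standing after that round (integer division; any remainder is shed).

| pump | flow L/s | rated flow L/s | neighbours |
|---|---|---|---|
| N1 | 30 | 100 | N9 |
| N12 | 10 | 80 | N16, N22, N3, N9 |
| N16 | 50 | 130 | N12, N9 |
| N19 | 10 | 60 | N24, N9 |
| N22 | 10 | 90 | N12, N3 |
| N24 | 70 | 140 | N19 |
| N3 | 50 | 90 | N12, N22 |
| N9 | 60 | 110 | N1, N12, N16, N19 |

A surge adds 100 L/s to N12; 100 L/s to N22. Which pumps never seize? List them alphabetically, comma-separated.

N1, N16, N19, N24, N9

Round 1 — N12 at 110 > 80; N22 at 110 > 90. N12, N22 seize.
  N12 sheds 110 L/s to N16, N3, N9: 36 each (2 lost).
    N16: 50+36 = 86 ≤ 130
    N3: 50+36 = 86 ≤ 90
    N9: 60+36 = 96 ≤ 110
  N22 sheds 110 L/s to N3: 110 each.
    N3: 86+110 = 196 > 90
Round 2 — N3 seizes.
  N3 sheds 196 L/s: no online neighbours, lost.
No further seizures.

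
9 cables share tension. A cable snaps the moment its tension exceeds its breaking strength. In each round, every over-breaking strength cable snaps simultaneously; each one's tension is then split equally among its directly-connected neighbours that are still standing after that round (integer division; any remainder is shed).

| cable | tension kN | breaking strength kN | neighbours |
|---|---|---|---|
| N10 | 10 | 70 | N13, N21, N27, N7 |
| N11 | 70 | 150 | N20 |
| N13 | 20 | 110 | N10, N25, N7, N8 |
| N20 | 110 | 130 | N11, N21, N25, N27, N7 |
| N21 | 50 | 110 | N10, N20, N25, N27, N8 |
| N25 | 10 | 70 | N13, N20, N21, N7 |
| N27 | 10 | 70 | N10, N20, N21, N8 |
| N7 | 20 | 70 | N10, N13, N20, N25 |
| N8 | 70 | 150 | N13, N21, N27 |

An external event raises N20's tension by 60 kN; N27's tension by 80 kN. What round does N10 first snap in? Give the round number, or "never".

Round 1 — N20 at 170 > 130; N27 at 90 > 70. N20, N27 snap.
  N20 sheds 170 kN to N11, N21, N25, N7: 42 each (2 lost).
    N11: 70+42 = 112 ≤ 150
    N21: 50+42 = 92 ≤ 110
    N25: 10+42 = 52 ≤ 70
    N7: 20+42 = 62 ≤ 70
  N27 sheds 90 kN to N10, N21, N8: 30 each.
    N10: 10+30 = 40 ≤ 70
    N21: 92+30 = 122 > 110
    N8: 70+30 = 100 ≤ 150
Round 2 — N21 snaps.
  N21 sheds 122 kN to N10, N25, N8: 40 each (2 lost).
    N10: 40+40 = 80 > 70
    N25: 52+40 = 92 > 70
    N8: 100+40 = 140 ≤ 150
Round 3 — N10, N25 snap.
  N10 sheds 80 kN to N13, N7: 40 each.
    N13: 20+40 = 60 ≤ 110
    N7: 62+40 = 102 > 70
  N25 sheds 92 kN to N13, N7: 46 each.
    N13: 60+46 = 106 ≤ 110
    N7: 102+46 = 148 > 70
Round 4 — N7 snaps.
  N7 sheds 148 kN to N13: 148 each.
    N13: 106+148 = 254 > 110
Round 5 — N13 snaps.
  N13 sheds 254 kN to N8: 254 each.
    N8: 140+254 = 394 > 150
Round 6 — N8 snaps.
  N8 sheds 394 kN: no online neighbours, lost.
No further breaks.

3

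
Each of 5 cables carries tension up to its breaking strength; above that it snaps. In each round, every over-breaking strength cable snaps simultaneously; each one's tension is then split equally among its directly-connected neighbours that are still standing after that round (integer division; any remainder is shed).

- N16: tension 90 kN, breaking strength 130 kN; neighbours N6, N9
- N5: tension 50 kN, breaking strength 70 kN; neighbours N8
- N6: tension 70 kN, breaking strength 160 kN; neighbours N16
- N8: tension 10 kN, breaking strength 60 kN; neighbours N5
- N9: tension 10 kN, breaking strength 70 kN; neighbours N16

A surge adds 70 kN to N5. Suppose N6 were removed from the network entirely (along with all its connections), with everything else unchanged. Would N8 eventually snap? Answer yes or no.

yes

With N6 removed:
Round 1 — N5 at 120 > 70. N5 snaps.
  N5 sheds 120 kN to N8: 120 each.
    N8: 10+120 = 130 > 60
Round 2 — N8 snaps.
  N8 sheds 130 kN: no online neighbours, lost.
No further breaks.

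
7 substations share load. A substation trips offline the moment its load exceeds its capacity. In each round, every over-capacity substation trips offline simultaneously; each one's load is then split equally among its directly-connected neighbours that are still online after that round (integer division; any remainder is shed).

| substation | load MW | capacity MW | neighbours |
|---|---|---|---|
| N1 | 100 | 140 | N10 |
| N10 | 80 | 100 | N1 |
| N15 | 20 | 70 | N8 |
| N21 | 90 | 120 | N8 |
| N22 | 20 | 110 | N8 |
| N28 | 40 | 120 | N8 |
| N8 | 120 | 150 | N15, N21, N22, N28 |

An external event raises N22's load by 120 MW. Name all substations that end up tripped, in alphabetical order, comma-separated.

Round 1 — N22 at 140 > 110. N22 trips offline.
  N22 sheds 140 MW to N8: 140 each.
    N8: 120+140 = 260 > 150
Round 2 — N8 trips offline.
  N8 sheds 260 MW to N15, N21, N28: 86 each (2 lost).
    N15: 20+86 = 106 > 70
    N21: 90+86 = 176 > 120
    N28: 40+86 = 126 > 120
Round 3 — N15, N21, N28 trip offline.
  N15 sheds 106 MW: no online neighbours, lost.
  N21 sheds 176 MW: no online neighbours, lost.
  N28 sheds 126 MW: no online neighbours, lost.
No further trips.

N15, N21, N22, N28, N8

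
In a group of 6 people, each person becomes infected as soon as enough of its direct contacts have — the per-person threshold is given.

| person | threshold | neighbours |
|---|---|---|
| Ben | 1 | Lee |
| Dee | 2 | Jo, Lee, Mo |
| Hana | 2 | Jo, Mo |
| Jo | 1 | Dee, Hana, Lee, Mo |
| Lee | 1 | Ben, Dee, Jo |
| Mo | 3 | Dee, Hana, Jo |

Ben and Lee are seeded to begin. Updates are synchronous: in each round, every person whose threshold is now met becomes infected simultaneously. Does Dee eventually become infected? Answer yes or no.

Round 1 — Ben, Lee become infected (initial).
Round 2 — checking thresholds:
  Dee: 1 of 3 neighbours < 2, below threshold.
  Jo: 1 of 4 neighbours ≥ 1, becomes infected.
Round 3 — checking thresholds:
  Dee: 2 of 3 neighbours ≥ 2, becomes infected.
  Hana: 1 of 2 neighbours < 2, below threshold.
  Mo: 1 of 3 neighbours < 3, below threshold.
Round 4 — no new infections; cascade stops.

yes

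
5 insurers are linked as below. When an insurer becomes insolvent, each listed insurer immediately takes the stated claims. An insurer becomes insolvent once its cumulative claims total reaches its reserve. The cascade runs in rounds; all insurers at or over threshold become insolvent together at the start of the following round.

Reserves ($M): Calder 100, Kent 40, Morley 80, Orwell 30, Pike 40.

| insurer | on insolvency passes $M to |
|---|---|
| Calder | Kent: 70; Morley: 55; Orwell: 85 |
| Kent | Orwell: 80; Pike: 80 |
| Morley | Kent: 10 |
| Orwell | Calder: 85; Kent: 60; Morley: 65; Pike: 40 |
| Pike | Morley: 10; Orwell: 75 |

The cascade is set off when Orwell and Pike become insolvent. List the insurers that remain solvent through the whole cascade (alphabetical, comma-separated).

Calder, Morley

Round 1 — Orwell, Pike become insolvent (initial).
  Calder: +85 → 85 < 100
  Kent: +60 → 60 ≥ 40
  Morley: +65+10 → 75 < 80
Round 2 — Kent becomes insolvent.
No further insolvencies.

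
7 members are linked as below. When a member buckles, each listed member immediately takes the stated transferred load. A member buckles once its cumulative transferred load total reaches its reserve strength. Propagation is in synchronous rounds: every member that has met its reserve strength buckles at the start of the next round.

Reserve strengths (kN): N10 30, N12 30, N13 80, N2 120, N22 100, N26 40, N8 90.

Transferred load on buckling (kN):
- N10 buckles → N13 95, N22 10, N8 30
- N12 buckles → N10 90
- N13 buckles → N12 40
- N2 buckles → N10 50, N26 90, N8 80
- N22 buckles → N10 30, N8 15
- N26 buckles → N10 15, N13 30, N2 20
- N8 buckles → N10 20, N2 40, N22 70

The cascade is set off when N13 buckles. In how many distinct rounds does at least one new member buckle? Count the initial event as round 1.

Round 1 — N13 buckles (initial).
  N12: +40 → 40 ≥ 30
Round 2 — N12 buckles.
  N10: +90 → 90 ≥ 30
Round 3 — N10 buckles.
  N22: +10 → 10 < 100
  N8: +30 → 30 < 90
No further bucklings.

3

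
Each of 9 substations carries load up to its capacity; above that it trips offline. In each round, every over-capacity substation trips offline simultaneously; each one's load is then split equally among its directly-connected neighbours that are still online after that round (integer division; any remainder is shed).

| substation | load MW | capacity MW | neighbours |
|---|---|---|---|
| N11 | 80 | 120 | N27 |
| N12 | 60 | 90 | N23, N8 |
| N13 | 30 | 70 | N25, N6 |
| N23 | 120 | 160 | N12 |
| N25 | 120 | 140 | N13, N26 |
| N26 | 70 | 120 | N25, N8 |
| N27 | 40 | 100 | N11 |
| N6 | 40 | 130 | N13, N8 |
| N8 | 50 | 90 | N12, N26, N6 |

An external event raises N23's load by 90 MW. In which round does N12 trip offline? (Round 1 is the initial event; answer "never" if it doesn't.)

Round 1 — N23 at 210 > 160. N23 trips offline.
  N23 sheds 210 MW to N12: 210 each.
    N12: 60+210 = 270 > 90
Round 2 — N12 trips offline.
  N12 sheds 270 MW to N8: 270 each.
    N8: 50+270 = 320 > 90
Round 3 — N8 trips offline.
  N8 sheds 320 MW to N26, N6: 160 each.
    N26: 70+160 = 230 > 120
    N6: 40+160 = 200 > 130
Round 4 — N26, N6 trip offline.
  N26 sheds 230 MW to N25: 230 each.
    N25: 120+230 = 350 > 140
  N6 sheds 200 MW to N13: 200 each.
    N13: 30+200 = 230 > 70
Round 5 — N13, N25 trip offline.
  N13 sheds 230 MW: no online neighbours, lost.
  N25 sheds 350 MW: no online neighbours, lost.
No further trips.

2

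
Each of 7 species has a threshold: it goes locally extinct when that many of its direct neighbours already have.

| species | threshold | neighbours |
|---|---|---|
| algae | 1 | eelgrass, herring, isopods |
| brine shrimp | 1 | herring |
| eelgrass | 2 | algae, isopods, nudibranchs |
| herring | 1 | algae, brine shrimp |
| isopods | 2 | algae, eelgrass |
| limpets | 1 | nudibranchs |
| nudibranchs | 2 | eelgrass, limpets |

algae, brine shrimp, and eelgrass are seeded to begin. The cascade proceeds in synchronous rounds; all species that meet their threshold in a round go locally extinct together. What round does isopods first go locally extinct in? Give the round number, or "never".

2

Round 1 — algae, brine shrimp, eelgrass go locally extinct (initial).
Round 2 — checking thresholds:
  herring: 2 of 2 neighbours ≥ 1, goes locally extinct.
  isopods: 2 of 2 neighbours ≥ 2, goes locally extinct.
  nudibranchs: 1 of 2 neighbours < 2, below threshold.
Round 3 — no new extinctions; cascade stops.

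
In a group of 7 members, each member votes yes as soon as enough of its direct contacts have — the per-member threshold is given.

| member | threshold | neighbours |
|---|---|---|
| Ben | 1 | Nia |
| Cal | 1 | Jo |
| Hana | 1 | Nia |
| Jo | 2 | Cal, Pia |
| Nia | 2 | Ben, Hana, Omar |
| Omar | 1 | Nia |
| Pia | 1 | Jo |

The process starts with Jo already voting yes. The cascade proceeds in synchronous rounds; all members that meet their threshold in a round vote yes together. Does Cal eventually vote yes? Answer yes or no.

yes

Round 1 — Jo votes yes (initial).
Round 2 — checking thresholds:
  Cal: 1 of 1 neighbours ≥ 1, votes yes.
  Pia: 1 of 1 neighbours ≥ 1, votes yes.
Round 3 — no new yes votes; cascade stops.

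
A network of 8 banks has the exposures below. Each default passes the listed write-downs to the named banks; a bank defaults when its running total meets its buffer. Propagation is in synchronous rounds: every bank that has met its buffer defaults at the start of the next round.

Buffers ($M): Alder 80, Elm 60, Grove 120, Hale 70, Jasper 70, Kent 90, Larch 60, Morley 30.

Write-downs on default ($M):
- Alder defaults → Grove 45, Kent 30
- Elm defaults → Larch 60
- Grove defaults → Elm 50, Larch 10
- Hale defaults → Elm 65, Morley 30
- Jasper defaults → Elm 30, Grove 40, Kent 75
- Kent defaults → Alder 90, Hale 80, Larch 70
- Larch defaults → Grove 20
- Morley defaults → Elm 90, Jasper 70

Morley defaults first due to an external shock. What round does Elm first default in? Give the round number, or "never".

Round 1 — Morley defaults (initial).
  Elm: +90 → 90 ≥ 60
  Jasper: +70 → 70 ≥ 70
Round 2 — Elm, Jasper default.
  Grove: +40 → 40 < 120
  Kent: +75 → 75 < 90
  Larch: +60 → 60 ≥ 60
Round 3 — Larch defaults.
  Grove: +20 → 60 < 120
No further defaults.

2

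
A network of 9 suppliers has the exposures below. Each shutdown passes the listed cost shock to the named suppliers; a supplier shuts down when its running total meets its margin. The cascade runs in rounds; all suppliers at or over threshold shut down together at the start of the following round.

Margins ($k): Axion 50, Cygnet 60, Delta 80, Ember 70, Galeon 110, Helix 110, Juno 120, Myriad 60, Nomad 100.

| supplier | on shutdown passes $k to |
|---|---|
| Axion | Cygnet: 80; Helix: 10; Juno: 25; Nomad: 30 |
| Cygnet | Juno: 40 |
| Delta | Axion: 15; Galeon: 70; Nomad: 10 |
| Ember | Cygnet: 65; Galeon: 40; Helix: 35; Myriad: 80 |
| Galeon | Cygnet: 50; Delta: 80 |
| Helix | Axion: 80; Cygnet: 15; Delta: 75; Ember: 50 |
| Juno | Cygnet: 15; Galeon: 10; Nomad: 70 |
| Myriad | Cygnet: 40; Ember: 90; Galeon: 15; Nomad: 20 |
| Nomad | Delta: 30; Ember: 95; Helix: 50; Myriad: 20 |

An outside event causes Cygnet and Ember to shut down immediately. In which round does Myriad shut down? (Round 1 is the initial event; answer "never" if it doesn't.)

Round 1 — Cygnet, Ember shut down (initial).
  Galeon: +40 → 40 < 110
  Helix: +35 → 35 < 110
  Juno: +40 → 40 < 120
  Myriad: +80 → 80 ≥ 60
Round 2 — Myriad shuts down.
  Galeon: +15 → 55 < 110
  Nomad: +20 → 20 < 100
No further shutdowns.

2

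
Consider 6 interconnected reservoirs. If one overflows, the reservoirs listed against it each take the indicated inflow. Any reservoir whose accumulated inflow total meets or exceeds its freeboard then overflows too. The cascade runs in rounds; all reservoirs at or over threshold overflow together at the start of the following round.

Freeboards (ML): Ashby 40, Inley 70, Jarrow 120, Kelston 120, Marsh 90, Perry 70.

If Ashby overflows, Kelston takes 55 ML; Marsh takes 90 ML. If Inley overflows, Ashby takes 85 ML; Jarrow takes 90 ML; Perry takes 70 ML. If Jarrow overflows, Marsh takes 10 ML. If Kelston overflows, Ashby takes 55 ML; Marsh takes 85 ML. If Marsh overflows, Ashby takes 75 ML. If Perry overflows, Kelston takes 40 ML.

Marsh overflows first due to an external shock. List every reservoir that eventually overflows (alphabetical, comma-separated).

Ashby, Marsh

Round 1 — Marsh overflows (initial).
  Ashby: +75 → 75 ≥ 40
Round 2 — Ashby overflows.
  Kelston: +55 → 55 < 120
No further overflows.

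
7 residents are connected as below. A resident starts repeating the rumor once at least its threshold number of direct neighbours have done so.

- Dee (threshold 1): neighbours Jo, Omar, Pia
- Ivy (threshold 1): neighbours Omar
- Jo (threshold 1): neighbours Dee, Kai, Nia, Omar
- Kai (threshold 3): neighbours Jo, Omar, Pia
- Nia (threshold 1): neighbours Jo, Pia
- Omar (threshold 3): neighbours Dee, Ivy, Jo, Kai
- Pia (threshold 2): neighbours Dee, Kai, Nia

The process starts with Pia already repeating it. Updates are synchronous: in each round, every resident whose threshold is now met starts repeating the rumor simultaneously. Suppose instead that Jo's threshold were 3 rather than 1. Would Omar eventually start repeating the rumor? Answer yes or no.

no

With Jo's threshold at 3:
Round 1 — Pia starts repeating the rumor (initial).
Round 2 — checking thresholds:
  Dee: 1 of 3 neighbours ≥ 1, starts repeating the rumor.
  Kai: 1 of 3 neighbours < 3, not yet.
  Nia: 1 of 2 neighbours ≥ 1, starts repeating the rumor.
Round 3 — no new spreads; cascade stops.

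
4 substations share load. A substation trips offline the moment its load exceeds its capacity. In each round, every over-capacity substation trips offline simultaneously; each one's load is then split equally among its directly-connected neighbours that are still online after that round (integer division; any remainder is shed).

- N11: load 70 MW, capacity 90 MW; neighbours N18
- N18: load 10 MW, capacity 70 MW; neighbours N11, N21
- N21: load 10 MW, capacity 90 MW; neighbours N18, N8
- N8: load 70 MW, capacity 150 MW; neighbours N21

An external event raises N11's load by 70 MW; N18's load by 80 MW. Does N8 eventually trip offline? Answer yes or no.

yes

Round 1 — N11 at 140 > 90; N18 at 90 > 70. N11, N18 trip offline.
  N11 sheds 140 MW: no online neighbours, lost.
  N18 sheds 90 MW to N21: 90 each.
    N21: 10+90 = 100 > 90
Round 2 — N21 trips offline.
  N21 sheds 100 MW to N8: 100 each.
    N8: 70+100 = 170 > 150
Round 3 — N8 trips offline.
  N8 sheds 170 MW: no online neighbours, lost.
No further trips.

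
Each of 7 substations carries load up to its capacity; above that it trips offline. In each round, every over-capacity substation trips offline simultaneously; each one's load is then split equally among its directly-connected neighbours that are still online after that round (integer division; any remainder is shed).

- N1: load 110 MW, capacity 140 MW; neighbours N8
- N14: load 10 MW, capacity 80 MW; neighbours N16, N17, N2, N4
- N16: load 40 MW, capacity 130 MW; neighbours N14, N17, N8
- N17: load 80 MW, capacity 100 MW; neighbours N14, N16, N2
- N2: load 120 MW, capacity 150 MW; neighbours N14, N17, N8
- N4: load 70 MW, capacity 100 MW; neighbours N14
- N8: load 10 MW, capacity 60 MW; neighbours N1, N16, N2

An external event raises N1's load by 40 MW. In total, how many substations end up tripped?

Round 1 — N1 at 150 > 140. N1 trips offline.
  N1 sheds 150 MW to N8: 150 each.
    N8: 10+150 = 160 > 60
Round 2 — N8 trips offline.
  N8 sheds 160 MW to N16, N2: 80 each.
    N16: 40+80 = 120 ≤ 130
    N2: 120+80 = 200 > 150
Round 3 — N2 trips offline.
  N2 sheds 200 MW to N14, N17: 100 each.
    N14: 10+100 = 110 > 80
    N17: 80+100 = 180 > 100
Round 4 — N14, N17 trip offline.
  N14 sheds 110 MW to N16, N4: 55 each.
    N16: 120+55 = 175 > 130
    N4: 70+55 = 125 > 100
  N17 sheds 180 MW to N16: 180 each.
    N16: 175+180 = 355 > 130
Round 5 — N16, N4 trip offline.
  N16 sheds 355 MW: no online neighbours, lost.
  N4 sheds 125 MW: no online neighbours, lost.
No further trips.

7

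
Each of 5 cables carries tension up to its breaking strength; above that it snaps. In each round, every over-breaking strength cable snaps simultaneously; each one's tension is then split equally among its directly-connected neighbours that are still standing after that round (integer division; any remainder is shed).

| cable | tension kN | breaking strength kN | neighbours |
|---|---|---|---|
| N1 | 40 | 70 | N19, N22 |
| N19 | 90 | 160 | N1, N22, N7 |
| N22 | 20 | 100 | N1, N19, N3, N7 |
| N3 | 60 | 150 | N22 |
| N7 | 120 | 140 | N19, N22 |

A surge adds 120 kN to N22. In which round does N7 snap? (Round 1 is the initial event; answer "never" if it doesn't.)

Round 1 — N22 at 140 > 100. N22 snaps.
  N22 sheds 140 kN to N1, N19, N3, N7: 35 each.
    N1: 40+35 = 75 > 70
    N19: 90+35 = 125 ≤ 160
    N3: 60+35 = 95 ≤ 150
    N7: 120+35 = 155 > 140
Round 2 — N1, N7 snap.
  N1 sheds 75 kN to N19: 75 each.
    N19: 125+75 = 200 > 160
  N7 sheds 155 kN to N19: 155 each.
    N19: 200+155 = 355 > 160
Round 3 — N19 snaps.
  N19 sheds 355 kN: no online neighbours, lost.
No further breaks.

2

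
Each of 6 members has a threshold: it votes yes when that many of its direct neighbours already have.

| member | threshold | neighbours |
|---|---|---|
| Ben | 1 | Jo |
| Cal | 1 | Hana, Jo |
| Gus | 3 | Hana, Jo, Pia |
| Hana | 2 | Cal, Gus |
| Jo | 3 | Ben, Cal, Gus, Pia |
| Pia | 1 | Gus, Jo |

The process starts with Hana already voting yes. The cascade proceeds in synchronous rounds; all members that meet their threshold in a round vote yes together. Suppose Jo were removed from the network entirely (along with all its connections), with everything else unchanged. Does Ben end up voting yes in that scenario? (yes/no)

With Jo removed:
Round 1 — Hana votes yes (initial).
Round 2 — checking thresholds:
  Cal: 1 of 1 neighbours ≥ 1, votes yes.
  Gus: 1 of 2 neighbours < 3, below threshold.
Round 3 — no new yes votes; cascade stops.

no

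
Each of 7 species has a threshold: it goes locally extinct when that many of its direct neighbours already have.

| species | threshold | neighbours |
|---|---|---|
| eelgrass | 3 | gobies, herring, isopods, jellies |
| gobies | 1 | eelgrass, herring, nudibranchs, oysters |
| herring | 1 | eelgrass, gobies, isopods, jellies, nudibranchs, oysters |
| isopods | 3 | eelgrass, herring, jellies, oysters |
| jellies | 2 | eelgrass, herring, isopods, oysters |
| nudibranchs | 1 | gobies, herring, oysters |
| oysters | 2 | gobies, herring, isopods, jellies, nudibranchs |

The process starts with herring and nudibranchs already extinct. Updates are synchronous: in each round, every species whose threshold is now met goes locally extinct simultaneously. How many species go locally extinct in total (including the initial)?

7

Round 1 — herring, nudibranchs go locally extinct (initial).
Round 2 — checking thresholds:
  eelgrass: 1 of 4 neighbours < 3, not yet.
  gobies: 2 of 4 neighbours ≥ 1, goes locally extinct.
  isopods: 1 of 4 neighbours < 3, not yet.
  jellies: 1 of 4 neighbours < 2, not yet.
  oysters: 2 of 5 neighbours ≥ 2, goes locally extinct.
Round 3 — checking thresholds:
  eelgrass: 2 of 4 neighbours < 3, not yet.
  isopods: 2 of 4 neighbours < 3, not yet.
  jellies: 2 of 4 neighbours ≥ 2, goes locally extinct.
Round 4 — checking thresholds:
  eelgrass: 3 of 4 neighbours ≥ 3, goes locally extinct.
  isopods: 3 of 4 neighbours ≥ 3, goes locally extinct.
Round 5 — no new extinctions; cascade stops.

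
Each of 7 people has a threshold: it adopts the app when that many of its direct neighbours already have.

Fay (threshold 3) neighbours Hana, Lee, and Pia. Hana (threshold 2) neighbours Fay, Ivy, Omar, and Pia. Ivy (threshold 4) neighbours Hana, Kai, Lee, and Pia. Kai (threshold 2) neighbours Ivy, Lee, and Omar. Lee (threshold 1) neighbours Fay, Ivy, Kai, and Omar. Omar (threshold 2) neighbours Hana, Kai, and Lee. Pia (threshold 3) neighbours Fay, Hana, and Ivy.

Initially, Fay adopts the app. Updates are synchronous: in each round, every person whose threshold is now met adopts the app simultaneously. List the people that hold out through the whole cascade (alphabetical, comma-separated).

Round 1 — Fay adopts the app (initial).
Round 2 — checking thresholds:
  Hana: 1 of 4 neighbours < 2, below threshold.
  Lee: 1 of 4 neighbours ≥ 1, adopts the app.
  Pia: 1 of 3 neighbours < 3, below threshold.
Round 3 — no new adoptions; cascade stops.

Hana, Ivy, Kai, Omar, Pia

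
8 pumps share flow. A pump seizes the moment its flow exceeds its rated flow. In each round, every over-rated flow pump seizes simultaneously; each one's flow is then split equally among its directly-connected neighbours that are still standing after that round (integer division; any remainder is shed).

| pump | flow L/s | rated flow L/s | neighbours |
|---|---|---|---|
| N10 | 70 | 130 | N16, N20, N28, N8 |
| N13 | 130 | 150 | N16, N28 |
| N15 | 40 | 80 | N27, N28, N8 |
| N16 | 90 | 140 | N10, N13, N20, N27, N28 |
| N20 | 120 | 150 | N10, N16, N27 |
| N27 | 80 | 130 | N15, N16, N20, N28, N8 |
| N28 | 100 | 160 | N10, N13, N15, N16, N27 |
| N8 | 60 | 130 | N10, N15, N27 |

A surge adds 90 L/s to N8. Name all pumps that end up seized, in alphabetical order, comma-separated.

N10, N13, N15, N16, N20, N27, N28, N8

Round 1 — N8 at 150 > 130. N8 seizes.
  N8 sheds 150 L/s to N10, N15, N27: 50 each.
    N10: 70+50 = 120 ≤ 130
    N15: 40+50 = 90 > 80
    N27: 80+50 = 130 ≤ 130
Round 2 — N15 seizes.
  N15 sheds 90 L/s to N27, N28: 45 each.
    N27: 130+45 = 175 > 130
    N28: 100+45 = 145 ≤ 160
Round 3 — N27 seizes.
  N27 sheds 175 L/s to N16, N20, N28: 58 each (1 lost).
    N16: 90+58 = 148 > 140
    N20: 120+58 = 178 > 150
    N28: 145+58 = 203 > 160
Round 4 — N16, N20, N28 seize.
  N16 sheds 148 L/s to N10, N13: 74 each.
    N10: 120+74 = 194 > 130
    N13: 130+74 = 204 > 150
  N20 sheds 178 L/s to N10: 178 each.
    N10: 194+178 = 372 > 130
  N28 sheds 203 L/s to N10, N13: 101 each (1 lost).
    N10: 372+101 = 473 > 130
    N13: 204+101 = 305 > 150
Round 5 — N10, N13 seize.
  N10 sheds 473 L/s: no online neighbours, lost.
  N13 sheds 305 L/s: no online neighbours, lost.
No further seizures.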